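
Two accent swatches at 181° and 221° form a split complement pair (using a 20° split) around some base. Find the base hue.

The accents sit 20° either side of the complement, so the complement is their short-arc midpoint on the wheel.
Short-arc midpoint of 181° and 221°: 201°.
Base is 180° from the complement: 201 − 180 = 21°

21°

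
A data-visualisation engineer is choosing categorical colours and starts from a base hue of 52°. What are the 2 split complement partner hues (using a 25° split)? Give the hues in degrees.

207° and 257°

Split-complementary hues sit 25° either side of the complement.
Complement of 52°: 52 + 180 = 232°
232 − 25 = 207°
232 + 25 = 257°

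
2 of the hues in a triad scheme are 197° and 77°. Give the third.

317°

A triad places three hues 120° apart.
The full set through 77° is {77°, 197°, 317°}.
Given {77°, 197°}, the missing hue is 317°.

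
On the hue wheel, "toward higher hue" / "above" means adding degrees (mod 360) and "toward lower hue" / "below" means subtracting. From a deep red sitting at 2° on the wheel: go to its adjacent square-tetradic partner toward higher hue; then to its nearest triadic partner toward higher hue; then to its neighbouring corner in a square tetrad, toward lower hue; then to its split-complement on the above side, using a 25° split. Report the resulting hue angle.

2 + 90 = 92°   (square ↑)
92 + 120 = 212°   (triadic ↑)
212 − 90 = 122°   (square ↓)
122 + 205 = 327°   (split-comp 25° ↑)

327°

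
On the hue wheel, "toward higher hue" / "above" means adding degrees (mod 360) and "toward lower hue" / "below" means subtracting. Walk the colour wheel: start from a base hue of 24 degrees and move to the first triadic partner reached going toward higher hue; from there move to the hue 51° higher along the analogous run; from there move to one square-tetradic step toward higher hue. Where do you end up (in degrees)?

285°

+120° (triadic ↑): 24 + 120 = 144°
+51° (analog 51° ↑): 144 + 51 = 195°
+90° (square ↑): 195 + 90 = 285°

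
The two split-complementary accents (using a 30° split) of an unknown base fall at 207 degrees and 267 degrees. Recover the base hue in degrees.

The accents sit 30° either side of the complement, so the complement is their short-arc midpoint on the wheel.
Short-arc midpoint of 207° and 267°: 237°.
Base is 180° from the complement: 237 − 180 = 57°

57°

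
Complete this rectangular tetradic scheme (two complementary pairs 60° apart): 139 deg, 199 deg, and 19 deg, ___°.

319°

A rectangular tetradic uses two complementary pairs 60° apart: offsets 0°, 60°, 180°, 240°.
Among {19°, 139°, 199°}, 199° and 19° are a 180° pair.
The remaining hue 139° needs its own complement: 139 + 180 = 319°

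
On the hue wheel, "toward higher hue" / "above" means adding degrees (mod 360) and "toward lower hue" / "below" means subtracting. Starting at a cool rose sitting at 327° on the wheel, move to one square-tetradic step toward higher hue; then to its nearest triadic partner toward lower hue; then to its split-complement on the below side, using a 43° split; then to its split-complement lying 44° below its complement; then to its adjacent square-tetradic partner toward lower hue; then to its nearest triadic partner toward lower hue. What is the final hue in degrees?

0°

+90° (square ↑): 327 + 90 = 417 → 417 − 360 = 57°
−120° (triadic ↓): 57 − 120 = -63 → -63 + 360 = 297°
+137° (split-comp 43° ↓): 297 + 137 = 434 → 434 − 360 = 74°
+136° (split-comp 44° ↓): 74 + 136 = 210°
−90° (square ↓): 210 − 90 = 120°
−120° (triadic ↓): 120 − 120 = 0°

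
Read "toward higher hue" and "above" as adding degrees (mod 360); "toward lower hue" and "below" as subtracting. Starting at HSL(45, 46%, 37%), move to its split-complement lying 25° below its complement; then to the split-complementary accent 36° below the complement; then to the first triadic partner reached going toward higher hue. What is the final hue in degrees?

45 + 155 = 200°   (split-comp 25° ↓)
200 + 144 = 344°   (split-comp 36° ↓)
344 + 120 = 464 → 464 − 360 = 104°   (triadic ↑)

104°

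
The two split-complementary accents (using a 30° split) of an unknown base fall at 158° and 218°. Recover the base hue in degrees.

8°

The accents sit 30° either side of the complement, so the complement is their short-arc midpoint on the wheel.
Short-arc midpoint of 158° and 218°: 188°.
Base is 180° from the complement: 188 − 180 = 8°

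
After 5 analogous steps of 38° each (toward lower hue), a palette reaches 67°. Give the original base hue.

257°

5 steps of 38° (toward lower hue) give a net shift of −190°.
Start = end − shift: 67 + 190 = 257°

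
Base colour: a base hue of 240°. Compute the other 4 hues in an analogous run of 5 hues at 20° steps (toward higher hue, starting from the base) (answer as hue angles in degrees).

Analogous hues sit every 20° along the wheel.
240 + 20 = 260°
240 + 40 = 280°
240 + 60 = 300°
240 + 80 = 320°

260°, 280°, 300° and 320°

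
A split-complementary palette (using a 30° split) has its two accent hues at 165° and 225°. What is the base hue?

15°

The accents sit 30° either side of the complement, so the complement is their short-arc midpoint on the wheel.
Short-arc midpoint of 165° and 225°: 195°.
Base is 180° from the complement: 195 − 180 = 15°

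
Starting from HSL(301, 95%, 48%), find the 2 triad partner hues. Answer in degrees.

61° and 181°

A triad places three hues 120° apart.
301 + 120 = 421 → 421 − 360 = 61°
301 + 240 = 541 → 541 − 360 = 181°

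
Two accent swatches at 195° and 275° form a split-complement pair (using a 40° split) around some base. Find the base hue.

The accents sit 40° either side of the complement, so the complement is their short-arc midpoint on the wheel.
Short-arc midpoint of 195° and 275°: 235°.
Base is 180° from the complement: 235 − 180 = 55°

55°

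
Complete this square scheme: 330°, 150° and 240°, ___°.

A square tetradic scheme places four hues every 90°.
The full set through 150° is {60°, 150°, 240°, 330°}.
Given {150°, 240°, 330°}, the missing hue is 60°.

60°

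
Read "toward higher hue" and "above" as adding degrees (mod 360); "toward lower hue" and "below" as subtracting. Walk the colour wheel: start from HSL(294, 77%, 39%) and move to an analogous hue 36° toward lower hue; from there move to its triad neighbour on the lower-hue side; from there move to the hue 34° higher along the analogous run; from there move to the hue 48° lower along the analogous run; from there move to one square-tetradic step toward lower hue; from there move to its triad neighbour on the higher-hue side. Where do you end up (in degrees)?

154°

analog 36° ↓ −36°: 294 − 36 = 258°
triadic ↓ −120°: 258 − 120 = 138°
analog 34° ↑ +34°: 138 + 34 = 172°
analog 48° ↓ −48°: 172 − 48 = 124°
square ↓ −90°: 124 − 90 = 34°
triadic ↑ +120°: 34 + 120 = 154°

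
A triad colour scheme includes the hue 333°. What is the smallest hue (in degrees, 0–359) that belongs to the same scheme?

A triad places three hues 120° apart.
The full set through 333° is {93°, 213°, 333°}.

93°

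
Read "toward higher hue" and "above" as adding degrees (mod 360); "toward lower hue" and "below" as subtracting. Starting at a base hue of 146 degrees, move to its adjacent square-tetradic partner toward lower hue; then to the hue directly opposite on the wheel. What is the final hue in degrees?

236°

−90° (square ↓): 146 − 90 = 56°
+180° (complement): 56 + 180 = 236°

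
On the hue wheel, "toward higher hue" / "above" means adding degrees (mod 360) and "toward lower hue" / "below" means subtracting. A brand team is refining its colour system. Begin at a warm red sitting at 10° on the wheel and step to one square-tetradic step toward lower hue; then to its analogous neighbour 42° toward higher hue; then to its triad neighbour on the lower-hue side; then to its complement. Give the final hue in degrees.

22°

−90° (square ↓): 10 − 90 = -80 → -80 + 360 = 280°
+42° (analog 42° ↑): 280 + 42 = 322°
−120° (triadic ↓): 322 − 120 = 202°
+180° (complement): 202 + 180 = 382 → 382 − 360 = 22°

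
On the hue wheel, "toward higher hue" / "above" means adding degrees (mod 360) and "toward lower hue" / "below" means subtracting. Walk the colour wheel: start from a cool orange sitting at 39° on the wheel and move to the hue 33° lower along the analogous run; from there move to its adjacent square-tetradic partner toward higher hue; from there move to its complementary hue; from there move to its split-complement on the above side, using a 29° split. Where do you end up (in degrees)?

125°

39 − 33 = 6°   (analog 33° ↓)
6 + 90 = 96°   (square ↑)
96 + 180 = 276°   (complement)
276 + 209 = 485 → 485 − 360 = 125°   (split-comp 29° ↑)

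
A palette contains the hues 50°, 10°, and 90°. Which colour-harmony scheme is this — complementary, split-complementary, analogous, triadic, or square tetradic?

Sort the hues: 10°, 50°, 90°.
Successive gaps around the wheel: 40°, 40°, 280°.
A run of hues at equal small steps (40°) with one large closing gap is an analogous group.

analogous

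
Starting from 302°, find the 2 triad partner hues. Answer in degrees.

A triad places three hues 120° apart.
302 + 120 = 422 → 422 − 360 = 62°
302 + 240 = 542 → 542 − 360 = 182°

62° and 182°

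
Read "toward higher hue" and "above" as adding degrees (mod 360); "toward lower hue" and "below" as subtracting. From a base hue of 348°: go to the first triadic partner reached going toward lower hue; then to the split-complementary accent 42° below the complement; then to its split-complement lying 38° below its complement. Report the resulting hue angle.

triadic ↓ −120°: 348 − 120 = 228°
split-comp 42° ↓ +138°: 228 + 138 = 366 → 366 − 360 = 6°
split-comp 38° ↓ +142°: 6 + 142 = 148°

148°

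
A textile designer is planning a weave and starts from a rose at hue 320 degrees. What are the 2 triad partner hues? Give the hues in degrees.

320 + 120 = 440 → 440 − 360 = 80°
320 + 240 = 560 → 560 − 360 = 200°

80° and 200°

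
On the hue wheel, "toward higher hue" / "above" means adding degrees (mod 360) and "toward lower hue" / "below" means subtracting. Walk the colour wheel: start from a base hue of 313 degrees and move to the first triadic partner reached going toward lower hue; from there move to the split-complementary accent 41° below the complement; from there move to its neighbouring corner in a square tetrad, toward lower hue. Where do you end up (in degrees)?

triadic ↓ −120°: 313 − 120 = 193°
split-comp 41° ↓ +139°: 193 + 139 = 332°
square ↓ −90°: 332 − 90 = 242°

242°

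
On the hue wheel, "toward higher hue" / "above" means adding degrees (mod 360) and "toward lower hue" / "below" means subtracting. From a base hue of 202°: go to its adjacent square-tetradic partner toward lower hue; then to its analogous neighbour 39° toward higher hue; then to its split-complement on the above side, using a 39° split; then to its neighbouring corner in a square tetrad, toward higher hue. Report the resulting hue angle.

−90° (square ↓): 202 − 90 = 112°
+39° (analog 39° ↑): 112 + 39 = 151°
+219° (split-comp 39° ↑): 151 + 219 = 370 → 370 − 360 = 10°
+90° (square ↑): 10 + 90 = 100°

100°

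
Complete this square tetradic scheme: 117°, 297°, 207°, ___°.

A square tetradic scheme places four hues every 90°.
The full set through 117° is {27°, 117°, 207°, 297°}.
Given {117°, 207°, 297°}, the missing hue is 27°.

27°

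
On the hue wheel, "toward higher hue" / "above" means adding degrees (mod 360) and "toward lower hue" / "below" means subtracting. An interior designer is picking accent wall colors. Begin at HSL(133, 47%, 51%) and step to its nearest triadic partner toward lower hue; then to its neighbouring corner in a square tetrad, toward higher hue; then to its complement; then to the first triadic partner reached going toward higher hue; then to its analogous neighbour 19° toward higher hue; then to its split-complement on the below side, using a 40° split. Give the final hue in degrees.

−120° (triadic ↓): 133 − 120 = 13°
+90° (square ↑): 13 + 90 = 103°
+180° (complement): 103 + 180 = 283°
+120° (triadic ↑): 283 + 120 = 403 → 403 − 360 = 43°
+19° (analog 19° ↑): 43 + 19 = 62°
+140° (split-comp 40° ↓): 62 + 140 = 202°

202°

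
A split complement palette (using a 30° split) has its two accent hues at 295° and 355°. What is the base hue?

145°

The accents sit 30° either side of the complement, so the complement is their short-arc midpoint on the wheel.
Short-arc midpoint of 295° and 355°: 325°.
Base is 180° from the complement: 325 − 180 = 145°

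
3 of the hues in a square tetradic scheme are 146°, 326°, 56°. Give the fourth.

236°

A square tetradic scheme places four hues every 90°.
The full set through 56° is {56°, 146°, 236°, 326°}.
Given {56°, 146°, 326°}, the missing hue is 236°.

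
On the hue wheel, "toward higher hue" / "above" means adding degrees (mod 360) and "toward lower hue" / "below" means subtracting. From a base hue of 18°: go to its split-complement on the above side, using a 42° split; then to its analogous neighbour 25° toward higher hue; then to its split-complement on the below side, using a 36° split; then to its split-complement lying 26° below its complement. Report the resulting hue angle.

203°

18 + 222 = 240°   (split-comp 42° ↑)
240 + 25 = 265°   (analog 25° ↑)
265 + 144 = 409 → 409 − 360 = 49°   (split-comp 36° ↓)
49 + 154 = 203°   (split-comp 26° ↓)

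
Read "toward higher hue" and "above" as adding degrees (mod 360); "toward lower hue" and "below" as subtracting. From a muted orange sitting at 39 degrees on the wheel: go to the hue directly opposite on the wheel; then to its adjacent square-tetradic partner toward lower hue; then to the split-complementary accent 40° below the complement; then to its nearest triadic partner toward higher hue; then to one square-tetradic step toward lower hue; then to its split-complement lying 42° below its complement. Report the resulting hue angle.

+180° (complement): 39 + 180 = 219°
−90° (square ↓): 219 − 90 = 129°
+140° (split-comp 40° ↓): 129 + 140 = 269°
+120° (triadic ↑): 269 + 120 = 389 → 389 − 360 = 29°
−90° (square ↓): 29 − 90 = -61 → -61 + 360 = 299°
+138° (split-comp 42° ↓): 299 + 138 = 437 → 437 − 360 = 77°

77°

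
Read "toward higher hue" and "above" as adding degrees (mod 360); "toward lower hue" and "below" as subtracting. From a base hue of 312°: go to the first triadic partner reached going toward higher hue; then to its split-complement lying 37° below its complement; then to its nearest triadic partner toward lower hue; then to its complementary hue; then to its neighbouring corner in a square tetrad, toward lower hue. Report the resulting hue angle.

312 + 120 = 432 → 432 − 360 = 72°   (triadic ↑)
72 + 143 = 215°   (split-comp 37° ↓)
215 − 120 = 95°   (triadic ↓)
95 + 180 = 275°   (complement)
275 − 90 = 185°   (square ↓)

185°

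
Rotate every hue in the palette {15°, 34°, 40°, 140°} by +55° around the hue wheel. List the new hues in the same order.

70°, 89°, 95°, 195°

15 + 55 = 70°
34 + 55 = 89°
40 + 55 = 95°
140 + 55 = 195°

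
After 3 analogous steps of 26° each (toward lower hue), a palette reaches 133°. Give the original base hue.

211°

3 steps of 26° (toward lower hue) give a net shift of −78°.
Start = end − shift: 133 + 78 = 211°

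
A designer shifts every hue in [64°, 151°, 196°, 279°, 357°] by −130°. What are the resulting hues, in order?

64 − 130 = -66 → -66 + 360 = 294°
151 − 130 = 21°
196 − 130 = 66°
279 − 130 = 149°
357 − 130 = 227°

294°, 21°, 66°, 149°, 227°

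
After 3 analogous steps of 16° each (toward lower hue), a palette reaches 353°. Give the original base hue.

41°

3 steps of 16° (toward lower hue) give a net shift of −48°.
Start = end − shift: 353 + 48 = 401 → 401 − 360 = 41°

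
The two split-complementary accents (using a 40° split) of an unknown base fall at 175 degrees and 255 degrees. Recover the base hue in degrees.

35°

The accents sit 40° either side of the complement, so the complement is their short-arc midpoint on the wheel.
Short-arc midpoint of 175° and 255°: 215°.
Base is 180° from the complement: 215 − 180 = 35°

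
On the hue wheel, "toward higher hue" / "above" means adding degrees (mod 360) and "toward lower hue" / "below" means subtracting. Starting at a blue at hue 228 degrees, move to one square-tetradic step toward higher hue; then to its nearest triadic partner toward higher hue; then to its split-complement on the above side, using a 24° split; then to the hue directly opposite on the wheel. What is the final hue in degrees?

102°

228 + 90 = 318°   (square ↑)
318 + 120 = 438 → 438 − 360 = 78°   (triadic ↑)
78 + 204 = 282°   (split-comp 24° ↑)
282 + 180 = 462 → 462 − 360 = 102°   (complement)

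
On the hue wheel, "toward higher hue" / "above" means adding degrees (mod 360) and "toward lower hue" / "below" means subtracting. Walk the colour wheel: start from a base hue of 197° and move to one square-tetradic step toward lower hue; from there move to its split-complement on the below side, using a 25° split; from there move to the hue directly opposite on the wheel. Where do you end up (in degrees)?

square ↓ −90°: 197 − 90 = 107°
split-comp 25° ↓ +155°: 107 + 155 = 262°
complement +180°: 262 + 180 = 442 → 442 − 360 = 82°

82°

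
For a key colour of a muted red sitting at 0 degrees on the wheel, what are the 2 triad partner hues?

A triad places three hues 120° apart.
0 + 120 = 120°
0 + 240 = 240°

120° and 240°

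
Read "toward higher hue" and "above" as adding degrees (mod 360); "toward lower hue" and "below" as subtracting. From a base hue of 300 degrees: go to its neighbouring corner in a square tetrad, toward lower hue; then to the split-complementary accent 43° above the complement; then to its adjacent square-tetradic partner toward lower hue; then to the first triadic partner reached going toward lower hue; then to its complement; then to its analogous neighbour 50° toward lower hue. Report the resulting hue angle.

300 − 90 = 210°   (square ↓)
210 + 223 = 433 → 433 − 360 = 73°   (split-comp 43° ↑)
73 − 90 = -17 → -17 + 360 = 343°   (square ↓)
343 − 120 = 223°   (triadic ↓)
223 + 180 = 403 → 403 − 360 = 43°   (complement)
43 − 50 = -7 → -7 + 360 = 353°   (analog 50° ↓)

353°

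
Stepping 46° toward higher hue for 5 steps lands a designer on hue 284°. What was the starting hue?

5 steps of 46° (toward higher hue) give a net shift of +230°.
Start = end − shift: 284 − 230 = 54°

54°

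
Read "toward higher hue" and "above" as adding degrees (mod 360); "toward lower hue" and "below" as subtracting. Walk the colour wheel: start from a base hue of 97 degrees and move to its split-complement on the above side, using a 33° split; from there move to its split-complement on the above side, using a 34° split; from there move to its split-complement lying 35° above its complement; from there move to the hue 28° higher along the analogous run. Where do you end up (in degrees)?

47°

split-comp 33° ↑ +213°: 97 + 213 = 310°
split-comp 34° ↑ +214°: 310 + 214 = 524 → 524 − 360 = 164°
split-comp 35° ↑ +215°: 164 + 215 = 379 → 379 − 360 = 19°
analog 28° ↑ +28°: 19 + 28 = 47°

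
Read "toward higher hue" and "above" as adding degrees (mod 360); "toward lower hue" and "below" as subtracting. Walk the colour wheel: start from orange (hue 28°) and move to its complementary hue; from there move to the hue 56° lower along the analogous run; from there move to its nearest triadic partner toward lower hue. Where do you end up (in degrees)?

complement +180°: 28 + 180 = 208°
analog 56° ↓ −56°: 208 − 56 = 152°
triadic ↓ −120°: 152 − 120 = 32°

32°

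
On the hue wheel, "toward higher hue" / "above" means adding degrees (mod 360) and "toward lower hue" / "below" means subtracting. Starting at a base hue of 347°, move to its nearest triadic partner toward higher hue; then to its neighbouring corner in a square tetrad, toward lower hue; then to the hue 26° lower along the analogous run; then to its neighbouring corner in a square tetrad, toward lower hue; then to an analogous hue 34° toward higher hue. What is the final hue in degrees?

triadic ↑ +120°: 347 + 120 = 467 → 467 − 360 = 107°
square ↓ −90°: 107 − 90 = 17°
analog 26° ↓ −26°: 17 − 26 = -9 → -9 + 360 = 351°
square ↓ −90°: 351 − 90 = 261°
analog 34° ↑ +34°: 261 + 34 = 295°

295°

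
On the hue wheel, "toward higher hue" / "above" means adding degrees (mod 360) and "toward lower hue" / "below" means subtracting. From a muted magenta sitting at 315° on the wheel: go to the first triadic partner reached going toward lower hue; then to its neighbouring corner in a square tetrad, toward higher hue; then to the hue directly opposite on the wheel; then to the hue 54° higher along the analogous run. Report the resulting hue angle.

159°

315 − 120 = 195°   (triadic ↓)
195 + 90 = 285°   (square ↑)
285 + 180 = 465 → 465 − 360 = 105°   (complement)
105 + 54 = 159°   (analog 54° ↑)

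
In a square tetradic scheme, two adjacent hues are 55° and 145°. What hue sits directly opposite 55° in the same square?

235°

A square tetradic scheme places four hues 90° apart; opposite corners are 180° apart.
55 + 180 = 235°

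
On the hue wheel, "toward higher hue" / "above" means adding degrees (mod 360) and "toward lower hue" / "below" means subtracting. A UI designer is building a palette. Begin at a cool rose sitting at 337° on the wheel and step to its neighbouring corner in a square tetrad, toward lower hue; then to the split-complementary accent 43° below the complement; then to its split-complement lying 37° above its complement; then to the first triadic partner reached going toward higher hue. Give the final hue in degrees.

1°

square ↓ −90°: 337 − 90 = 247°
split-comp 43° ↓ +137°: 247 + 137 = 384 → 384 − 360 = 24°
split-comp 37° ↑ +217°: 24 + 217 = 241°
triadic ↑ +120°: 241 + 120 = 361 → 361 − 360 = 1°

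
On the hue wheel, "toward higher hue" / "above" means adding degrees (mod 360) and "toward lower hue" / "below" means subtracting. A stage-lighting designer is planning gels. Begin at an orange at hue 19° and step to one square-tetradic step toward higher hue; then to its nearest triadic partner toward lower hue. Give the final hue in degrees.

349°

+90° (square ↑): 19 + 90 = 109°
−120° (triadic ↓): 109 − 120 = -11 → -11 + 360 = 349°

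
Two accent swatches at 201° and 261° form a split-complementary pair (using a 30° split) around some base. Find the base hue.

51°

The accents sit 30° either side of the complement, so the complement is their short-arc midpoint on the wheel.
Short-arc midpoint of 201° and 261°: 231°.
Base is 180° from the complement: 231 − 180 = 51°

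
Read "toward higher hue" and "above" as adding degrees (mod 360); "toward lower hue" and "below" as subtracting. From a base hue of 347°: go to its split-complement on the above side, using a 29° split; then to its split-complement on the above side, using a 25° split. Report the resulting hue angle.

split-comp 29° ↑ +209°: 347 + 209 = 556 → 556 − 360 = 196°
split-comp 25° ↑ +205°: 196 + 205 = 401 → 401 − 360 = 41°

41°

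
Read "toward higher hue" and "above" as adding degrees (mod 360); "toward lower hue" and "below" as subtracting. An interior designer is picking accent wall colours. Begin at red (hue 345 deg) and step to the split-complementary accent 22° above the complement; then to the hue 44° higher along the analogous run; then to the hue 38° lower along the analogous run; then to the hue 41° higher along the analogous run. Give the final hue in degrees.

split-comp 22° ↑ +202°: 345 + 202 = 547 → 547 − 360 = 187°
analog 44° ↑ +44°: 187 + 44 = 231°
analog 38° ↓ −38°: 231 − 38 = 193°
analog 41° ↑ +41°: 193 + 41 = 234°

234°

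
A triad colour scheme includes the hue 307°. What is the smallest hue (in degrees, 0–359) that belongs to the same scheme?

A triad places three hues 120° apart.
The full set through 307° is {67°, 187°, 307°}.

67°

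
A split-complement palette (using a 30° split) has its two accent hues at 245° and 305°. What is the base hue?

The accents sit 30° either side of the complement, so the complement is their short-arc midpoint on the wheel.
Short-arc midpoint of 245° and 305°: 275°.
Base is 180° from the complement: 275 − 180 = 95°

95°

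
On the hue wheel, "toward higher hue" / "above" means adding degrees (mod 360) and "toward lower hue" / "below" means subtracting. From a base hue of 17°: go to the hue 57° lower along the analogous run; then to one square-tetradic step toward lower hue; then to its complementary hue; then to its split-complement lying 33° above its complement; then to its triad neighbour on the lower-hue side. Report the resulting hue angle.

143°

analog 57° ↓ −57°: 17 − 57 = -40 → -40 + 360 = 320°
square ↓ −90°: 320 − 90 = 230°
complement +180°: 230 + 180 = 410 → 410 − 360 = 50°
split-comp 33° ↑ +213°: 50 + 213 = 263°
triadic ↓ −120°: 263 − 120 = 143°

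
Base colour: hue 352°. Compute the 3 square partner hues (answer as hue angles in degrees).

82°, 172°, 262°

A square tetradic scheme places four hues every 90°.
352 + 90 = 442 → 442 − 360 = 82°
352 + 180 = 532 → 532 − 360 = 172°
352 + 270 = 622 → 622 − 360 = 262°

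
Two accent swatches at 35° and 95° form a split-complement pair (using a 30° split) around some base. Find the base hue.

245°

The accents sit 30° either side of the complement, so the complement is their short-arc midpoint on the wheel.
Short-arc midpoint of 35° and 95°: 65°.
Base is 180° from the complement: 65 − 180 = -115 → -115 + 360 = 245°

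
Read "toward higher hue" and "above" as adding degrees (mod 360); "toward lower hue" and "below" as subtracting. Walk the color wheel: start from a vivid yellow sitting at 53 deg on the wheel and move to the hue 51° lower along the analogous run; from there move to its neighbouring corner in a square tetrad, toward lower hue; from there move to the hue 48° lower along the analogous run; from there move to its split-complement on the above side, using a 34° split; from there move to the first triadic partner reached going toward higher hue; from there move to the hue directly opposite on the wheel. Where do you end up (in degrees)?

−51° (analog 51° ↓): 53 − 51 = 2°
−90° (square ↓): 2 − 90 = -88 → -88 + 360 = 272°
−48° (analog 48° ↓): 272 − 48 = 224°
+214° (split-comp 34° ↑): 224 + 214 = 438 → 438 − 360 = 78°
+120° (triadic ↑): 78 + 120 = 198°
+180° (complement): 198 + 180 = 378 → 378 − 360 = 18°

18°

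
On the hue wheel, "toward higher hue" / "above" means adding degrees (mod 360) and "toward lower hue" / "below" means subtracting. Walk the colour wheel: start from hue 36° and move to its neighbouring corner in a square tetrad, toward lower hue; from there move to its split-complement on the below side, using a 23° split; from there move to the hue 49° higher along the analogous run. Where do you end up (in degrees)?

152°

square ↓ −90°: 36 − 90 = -54 → -54 + 360 = 306°
split-comp 23° ↓ +157°: 306 + 157 = 463 → 463 − 360 = 103°
analog 49° ↑ +49°: 103 + 49 = 152°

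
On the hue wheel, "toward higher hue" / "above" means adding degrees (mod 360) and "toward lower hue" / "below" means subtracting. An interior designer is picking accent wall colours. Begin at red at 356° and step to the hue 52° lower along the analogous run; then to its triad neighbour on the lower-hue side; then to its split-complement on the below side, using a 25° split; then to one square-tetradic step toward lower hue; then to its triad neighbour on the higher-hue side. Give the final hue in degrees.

9°

−52° (analog 52° ↓): 356 − 52 = 304°
−120° (triadic ↓): 304 − 120 = 184°
+155° (split-comp 25° ↓): 184 + 155 = 339°
−90° (square ↓): 339 − 90 = 249°
+120° (triadic ↑): 249 + 120 = 369 → 369 − 360 = 9°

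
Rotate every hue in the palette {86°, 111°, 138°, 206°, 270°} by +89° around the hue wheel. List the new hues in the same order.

175°, 200°, 227°, 295°, 359°

86 + 89 = 175°
111 + 89 = 200°
138 + 89 = 227°
206 + 89 = 295°
270 + 89 = 359°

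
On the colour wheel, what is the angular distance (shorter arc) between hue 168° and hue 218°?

|168 − 218| = 50.
50 ≤ 180, so the shorter arc is 50°.

50°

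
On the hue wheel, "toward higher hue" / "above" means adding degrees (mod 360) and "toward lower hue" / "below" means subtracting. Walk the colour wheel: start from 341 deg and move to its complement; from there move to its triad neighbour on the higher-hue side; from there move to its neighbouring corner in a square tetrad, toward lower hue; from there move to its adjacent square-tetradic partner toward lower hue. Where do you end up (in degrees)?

101°

+180° (complement): 341 + 180 = 521 → 521 − 360 = 161°
+120° (triadic ↑): 161 + 120 = 281°
−90° (square ↓): 281 − 90 = 191°
−90° (square ↓): 191 − 90 = 101°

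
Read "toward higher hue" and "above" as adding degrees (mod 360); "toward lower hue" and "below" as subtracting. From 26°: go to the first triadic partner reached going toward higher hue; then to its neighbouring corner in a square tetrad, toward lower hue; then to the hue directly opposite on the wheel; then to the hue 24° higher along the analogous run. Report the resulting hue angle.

260°

triadic ↑ +120°: 26 + 120 = 146°
square ↓ −90°: 146 − 90 = 56°
complement +180°: 56 + 180 = 236°
analog 24° ↑ +24°: 236 + 24 = 260°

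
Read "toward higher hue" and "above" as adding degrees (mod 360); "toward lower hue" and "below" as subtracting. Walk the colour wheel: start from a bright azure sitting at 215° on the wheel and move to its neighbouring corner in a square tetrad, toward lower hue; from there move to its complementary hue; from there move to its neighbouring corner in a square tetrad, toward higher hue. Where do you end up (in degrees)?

square ↓ −90°: 215 − 90 = 125°
complement +180°: 125 + 180 = 305°
square ↑ +90°: 305 + 90 = 395 → 395 − 360 = 35°

35°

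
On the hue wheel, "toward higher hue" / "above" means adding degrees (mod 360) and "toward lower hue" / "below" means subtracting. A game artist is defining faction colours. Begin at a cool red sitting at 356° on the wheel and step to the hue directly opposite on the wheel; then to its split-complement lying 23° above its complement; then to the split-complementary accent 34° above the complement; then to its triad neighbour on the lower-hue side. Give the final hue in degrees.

complement +180°: 356 + 180 = 536 → 536 − 360 = 176°
split-comp 23° ↑ +203°: 176 + 203 = 379 → 379 − 360 = 19°
split-comp 34° ↑ +214°: 19 + 214 = 233°
triadic ↓ −120°: 233 − 120 = 113°

113°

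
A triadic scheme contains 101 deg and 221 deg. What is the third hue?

A triad spaces three hues 120° apart.
The full set is {101°, 221°, 341°}.

341°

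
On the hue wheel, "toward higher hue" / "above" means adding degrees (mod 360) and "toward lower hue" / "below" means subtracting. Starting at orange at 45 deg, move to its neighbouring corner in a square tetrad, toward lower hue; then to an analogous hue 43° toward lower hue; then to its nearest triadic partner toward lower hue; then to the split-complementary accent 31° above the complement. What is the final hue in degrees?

3°

−90° (square ↓): 45 − 90 = -45 → -45 + 360 = 315°
−43° (analog 43° ↓): 315 − 43 = 272°
−120° (triadic ↓): 272 − 120 = 152°
+211° (split-comp 31° ↑): 152 + 211 = 363 → 363 − 360 = 3°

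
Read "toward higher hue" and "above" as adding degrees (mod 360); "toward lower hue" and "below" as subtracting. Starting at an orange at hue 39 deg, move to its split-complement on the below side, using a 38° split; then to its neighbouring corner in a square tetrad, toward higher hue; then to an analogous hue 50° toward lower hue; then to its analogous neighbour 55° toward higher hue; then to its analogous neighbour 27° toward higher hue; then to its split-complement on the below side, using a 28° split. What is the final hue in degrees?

39 + 142 = 181°   (split-comp 38° ↓)
181 + 90 = 271°   (square ↑)
271 − 50 = 221°   (analog 50° ↓)
221 + 55 = 276°   (analog 55° ↑)
276 + 27 = 303°   (analog 27° ↑)
303 + 152 = 455 → 455 − 360 = 95°   (split-comp 28° ↓)

95°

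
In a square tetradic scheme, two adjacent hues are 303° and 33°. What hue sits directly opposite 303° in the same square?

A square tetradic scheme places four hues 90° apart; opposite corners are 180° apart.
303 + 180 = 483 → 483 − 360 = 123°

123°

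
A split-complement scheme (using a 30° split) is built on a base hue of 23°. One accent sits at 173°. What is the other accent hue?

233°

Split-complementary hues sit 30° either side of the complement.
Complement of the base 23°: 23 + 180 = 203°
The given accent 173° is 30° one side of 203°; the other accent sits 30° the other side: 203 + 30 = 233°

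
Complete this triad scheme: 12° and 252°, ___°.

132°

A triad places three hues 120° apart.
The full set through 12° is {12°, 132°, 252°}.
Given {12°, 252°}, the missing hue is 132°.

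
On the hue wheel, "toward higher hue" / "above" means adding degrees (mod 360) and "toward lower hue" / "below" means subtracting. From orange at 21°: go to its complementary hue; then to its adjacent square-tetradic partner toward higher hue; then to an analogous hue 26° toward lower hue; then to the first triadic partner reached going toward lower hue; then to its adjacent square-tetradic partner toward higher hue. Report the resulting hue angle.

21 + 180 = 201°   (complement)
201 + 90 = 291°   (square ↑)
291 − 26 = 265°   (analog 26° ↓)
265 − 120 = 145°   (triadic ↓)
145 + 90 = 235°   (square ↑)

235°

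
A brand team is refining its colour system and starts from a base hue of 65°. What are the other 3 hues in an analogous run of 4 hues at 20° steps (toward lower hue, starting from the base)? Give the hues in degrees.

Analogous hues sit every 20° along the wheel.
65 − 20 = 45°
65 − 40 = 25°
65 − 60 = 5°

45°, 25°, 5°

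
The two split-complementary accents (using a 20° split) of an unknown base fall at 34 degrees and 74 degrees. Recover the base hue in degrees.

The accents sit 20° either side of the complement, so the complement is their short-arc midpoint on the wheel.
Short-arc midpoint of 34° and 74°: 54°.
Base is 180° from the complement: 54 − 180 = -126 → -126 + 360 = 234°

234°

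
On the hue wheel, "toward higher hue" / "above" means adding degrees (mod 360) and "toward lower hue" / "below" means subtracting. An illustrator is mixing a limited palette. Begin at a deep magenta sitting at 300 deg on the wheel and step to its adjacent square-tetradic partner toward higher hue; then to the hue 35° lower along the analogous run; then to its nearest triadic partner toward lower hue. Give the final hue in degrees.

235°

300 + 90 = 390 → 390 − 360 = 30°   (square ↑)
30 − 35 = -5 → -5 + 360 = 355°   (analog 35° ↓)
355 − 120 = 235°   (triadic ↓)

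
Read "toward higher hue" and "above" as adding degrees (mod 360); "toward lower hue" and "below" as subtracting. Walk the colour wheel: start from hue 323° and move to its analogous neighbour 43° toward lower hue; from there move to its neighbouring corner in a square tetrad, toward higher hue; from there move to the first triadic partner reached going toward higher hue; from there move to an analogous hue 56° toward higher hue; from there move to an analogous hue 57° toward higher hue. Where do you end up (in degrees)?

323 − 43 = 280°   (analog 43° ↓)
280 + 90 = 370 → 370 − 360 = 10°   (square ↑)
10 + 120 = 130°   (triadic ↑)
130 + 56 = 186°   (analog 56° ↑)
186 + 57 = 243°   (analog 57° ↑)

243°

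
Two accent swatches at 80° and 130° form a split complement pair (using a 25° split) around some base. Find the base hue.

The accents sit 25° either side of the complement, so the complement is their short-arc midpoint on the wheel.
Short-arc midpoint of 80° and 130°: 105°.
Base is 180° from the complement: 105 − 180 = -75 → -75 + 360 = 285°

285°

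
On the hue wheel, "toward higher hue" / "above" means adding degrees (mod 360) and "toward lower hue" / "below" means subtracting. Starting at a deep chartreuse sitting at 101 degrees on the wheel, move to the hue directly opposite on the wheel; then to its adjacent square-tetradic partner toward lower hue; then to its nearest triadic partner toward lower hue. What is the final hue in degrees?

71°

complement +180°: 101 + 180 = 281°
square ↓ −90°: 281 − 90 = 191°
triadic ↓ −120°: 191 − 120 = 71°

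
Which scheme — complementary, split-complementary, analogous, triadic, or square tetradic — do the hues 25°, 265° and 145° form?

triadic

Sort the hues: 25°, 145°, 265°.
Successive gaps around the wheel: 120°, 120°, 120°.
Three hues equally spaced 120° apart form a triad.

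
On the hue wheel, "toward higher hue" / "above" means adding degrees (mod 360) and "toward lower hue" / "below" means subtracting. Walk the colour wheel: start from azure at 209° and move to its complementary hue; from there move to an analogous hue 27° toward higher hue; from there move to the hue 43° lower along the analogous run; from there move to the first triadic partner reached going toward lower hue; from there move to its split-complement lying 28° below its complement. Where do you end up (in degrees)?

45°

+180° (complement): 209 + 180 = 389 → 389 − 360 = 29°
+27° (analog 27° ↑): 29 + 27 = 56°
−43° (analog 43° ↓): 56 − 43 = 13°
−120° (triadic ↓): 13 − 120 = -107 → -107 + 360 = 253°
+152° (split-comp 28° ↓): 253 + 152 = 405 → 405 − 360 = 45°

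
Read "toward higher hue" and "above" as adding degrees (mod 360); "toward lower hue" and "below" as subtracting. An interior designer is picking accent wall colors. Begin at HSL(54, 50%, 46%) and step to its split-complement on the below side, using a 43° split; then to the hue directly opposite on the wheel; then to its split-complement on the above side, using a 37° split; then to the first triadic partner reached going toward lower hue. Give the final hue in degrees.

108°

+137° (split-comp 43° ↓): 54 + 137 = 191°
+180° (complement): 191 + 180 = 371 → 371 − 360 = 11°
+217° (split-comp 37° ↑): 11 + 217 = 228°
−120° (triadic ↓): 228 − 120 = 108°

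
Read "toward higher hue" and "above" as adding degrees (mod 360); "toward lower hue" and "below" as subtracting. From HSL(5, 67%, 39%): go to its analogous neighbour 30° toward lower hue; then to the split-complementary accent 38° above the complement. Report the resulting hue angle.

5 − 30 = -25 → -25 + 360 = 335°   (analog 30° ↓)
335 + 218 = 553 → 553 − 360 = 193°   (split-comp 38° ↑)

193°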